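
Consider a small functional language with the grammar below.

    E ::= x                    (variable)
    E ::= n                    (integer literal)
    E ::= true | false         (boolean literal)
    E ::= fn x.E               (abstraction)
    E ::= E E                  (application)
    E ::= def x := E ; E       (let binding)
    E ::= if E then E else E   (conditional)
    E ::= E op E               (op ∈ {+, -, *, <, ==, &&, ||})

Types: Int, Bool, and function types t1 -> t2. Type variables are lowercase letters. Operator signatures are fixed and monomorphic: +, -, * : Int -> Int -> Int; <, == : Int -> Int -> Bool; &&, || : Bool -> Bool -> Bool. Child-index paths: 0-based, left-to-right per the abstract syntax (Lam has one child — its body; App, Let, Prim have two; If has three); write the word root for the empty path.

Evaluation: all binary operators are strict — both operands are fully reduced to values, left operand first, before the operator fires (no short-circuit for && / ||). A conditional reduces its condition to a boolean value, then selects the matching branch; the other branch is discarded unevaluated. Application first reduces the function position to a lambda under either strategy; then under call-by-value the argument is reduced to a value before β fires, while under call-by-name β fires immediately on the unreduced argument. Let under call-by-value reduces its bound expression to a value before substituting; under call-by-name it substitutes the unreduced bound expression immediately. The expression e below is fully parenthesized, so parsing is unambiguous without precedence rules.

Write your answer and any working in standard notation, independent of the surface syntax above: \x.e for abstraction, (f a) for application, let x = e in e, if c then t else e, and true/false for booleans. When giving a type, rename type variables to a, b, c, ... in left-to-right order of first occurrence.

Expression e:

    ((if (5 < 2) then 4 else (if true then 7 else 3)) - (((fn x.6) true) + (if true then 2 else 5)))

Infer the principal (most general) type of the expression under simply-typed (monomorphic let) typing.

Derivation:
  unify Int ~ Int
  unify Int ~ Int
  unify Bool ~ Bool
  unify Bool ~ Bool
  unify Int ~ Int
  unify Int ~ Int
  unify Int ~ Int
\x._ : a -> Int
  unify a -> Int ~ Bool -> b
  unify a ~ Bool
  unify Int ~ b
_ _ : Int
  unify Int ~ Int
  unify Bool ~ Bool
  unify Int ~ Int
  unify Int ~ Int
  unify Int ~ Int

Answer: Int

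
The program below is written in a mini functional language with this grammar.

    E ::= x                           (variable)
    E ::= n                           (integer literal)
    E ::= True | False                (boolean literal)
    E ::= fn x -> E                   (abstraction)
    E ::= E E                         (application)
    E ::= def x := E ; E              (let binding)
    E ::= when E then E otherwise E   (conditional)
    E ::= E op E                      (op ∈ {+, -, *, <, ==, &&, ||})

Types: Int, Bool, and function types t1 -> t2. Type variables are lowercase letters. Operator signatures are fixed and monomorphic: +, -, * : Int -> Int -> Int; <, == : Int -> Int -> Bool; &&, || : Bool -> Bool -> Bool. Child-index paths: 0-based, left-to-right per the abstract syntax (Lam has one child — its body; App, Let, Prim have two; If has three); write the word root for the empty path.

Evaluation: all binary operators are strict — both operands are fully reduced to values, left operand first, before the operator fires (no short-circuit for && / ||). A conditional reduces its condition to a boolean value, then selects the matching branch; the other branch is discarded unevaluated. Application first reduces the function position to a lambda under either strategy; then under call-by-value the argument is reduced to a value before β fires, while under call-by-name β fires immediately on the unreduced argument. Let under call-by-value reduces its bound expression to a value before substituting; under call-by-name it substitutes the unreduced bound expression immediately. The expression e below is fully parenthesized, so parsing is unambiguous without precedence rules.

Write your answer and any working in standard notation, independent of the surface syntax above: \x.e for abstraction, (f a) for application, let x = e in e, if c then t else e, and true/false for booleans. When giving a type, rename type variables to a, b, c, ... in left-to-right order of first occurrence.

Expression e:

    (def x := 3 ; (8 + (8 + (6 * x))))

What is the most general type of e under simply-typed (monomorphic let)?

Answer: Int

Derivation:
let x : Int
  unify Int ~ Int
  unify Int ~ Int
  unify Int ~ Int
x : Int
  unify Int ~ Int
  unify Int ~ Int
  unify Int ~ Int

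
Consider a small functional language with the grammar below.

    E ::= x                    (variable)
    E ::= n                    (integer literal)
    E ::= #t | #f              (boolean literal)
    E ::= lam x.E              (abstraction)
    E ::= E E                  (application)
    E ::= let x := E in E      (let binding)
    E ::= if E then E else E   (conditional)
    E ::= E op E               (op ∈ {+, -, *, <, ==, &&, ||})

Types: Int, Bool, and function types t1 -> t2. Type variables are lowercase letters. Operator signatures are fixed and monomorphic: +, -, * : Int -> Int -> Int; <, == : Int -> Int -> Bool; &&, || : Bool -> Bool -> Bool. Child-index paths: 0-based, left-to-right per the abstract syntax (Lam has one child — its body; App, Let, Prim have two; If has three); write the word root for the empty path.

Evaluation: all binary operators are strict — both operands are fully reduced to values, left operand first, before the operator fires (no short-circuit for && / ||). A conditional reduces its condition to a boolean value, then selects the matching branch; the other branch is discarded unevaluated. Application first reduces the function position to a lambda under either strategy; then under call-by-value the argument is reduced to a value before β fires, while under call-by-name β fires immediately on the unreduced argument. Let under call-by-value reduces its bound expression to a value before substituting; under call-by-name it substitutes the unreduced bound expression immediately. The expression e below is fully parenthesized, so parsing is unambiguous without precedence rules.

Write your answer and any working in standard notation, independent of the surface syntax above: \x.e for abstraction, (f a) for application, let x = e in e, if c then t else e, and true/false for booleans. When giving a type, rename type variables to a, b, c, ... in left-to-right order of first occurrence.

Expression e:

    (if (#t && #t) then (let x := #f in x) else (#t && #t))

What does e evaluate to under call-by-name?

Working:
step 0: (if (true && true) then (let x = false in x) else (true && true))
step 1: [delta@0] (if true then (let x = false in x) else (true && true))
step 2: [if@root] (let x = false in x)
step 3: [let@root] false

Answer: false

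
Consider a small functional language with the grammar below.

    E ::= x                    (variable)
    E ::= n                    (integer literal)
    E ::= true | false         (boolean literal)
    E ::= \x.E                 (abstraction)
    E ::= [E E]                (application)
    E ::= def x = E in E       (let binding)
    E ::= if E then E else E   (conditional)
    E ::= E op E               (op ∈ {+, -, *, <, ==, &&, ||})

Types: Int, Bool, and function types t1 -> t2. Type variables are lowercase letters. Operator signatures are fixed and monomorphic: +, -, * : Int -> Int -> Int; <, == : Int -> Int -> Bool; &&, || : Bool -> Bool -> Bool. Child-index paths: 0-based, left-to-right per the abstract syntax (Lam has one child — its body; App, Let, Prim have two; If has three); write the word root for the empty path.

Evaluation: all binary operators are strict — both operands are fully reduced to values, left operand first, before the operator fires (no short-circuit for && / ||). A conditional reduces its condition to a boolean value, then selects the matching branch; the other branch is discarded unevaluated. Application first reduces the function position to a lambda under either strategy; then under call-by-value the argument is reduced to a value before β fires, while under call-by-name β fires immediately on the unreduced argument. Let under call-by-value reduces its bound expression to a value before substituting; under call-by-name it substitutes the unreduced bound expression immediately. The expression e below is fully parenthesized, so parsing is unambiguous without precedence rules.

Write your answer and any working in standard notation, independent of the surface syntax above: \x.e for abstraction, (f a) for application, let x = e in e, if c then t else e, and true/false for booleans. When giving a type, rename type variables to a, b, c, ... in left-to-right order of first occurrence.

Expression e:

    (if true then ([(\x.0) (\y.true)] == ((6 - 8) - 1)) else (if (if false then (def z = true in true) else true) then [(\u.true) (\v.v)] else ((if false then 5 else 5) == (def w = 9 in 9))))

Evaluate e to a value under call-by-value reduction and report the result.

Derivation:
step 0: (if true then (((\x.0) (\y.true)) == ((6 - 8) - 1)) else (if (if false then (let z = true in true) else true) then ((\u.true) (\v.v)) else ((if false then 5 else 5) == (let w = 9 in 9))))
step 1: [if@root] (((\x.0) (\y.true)) == ((6 - 8) - 1))
step 2: [beta@0] (0 == ((6 - 8) - 1))
step 3: [delta@1.0] (0 == (-2 - 1))
step 4: [delta@1] (0 == -3)
step 5: [delta@root] false

Answer: false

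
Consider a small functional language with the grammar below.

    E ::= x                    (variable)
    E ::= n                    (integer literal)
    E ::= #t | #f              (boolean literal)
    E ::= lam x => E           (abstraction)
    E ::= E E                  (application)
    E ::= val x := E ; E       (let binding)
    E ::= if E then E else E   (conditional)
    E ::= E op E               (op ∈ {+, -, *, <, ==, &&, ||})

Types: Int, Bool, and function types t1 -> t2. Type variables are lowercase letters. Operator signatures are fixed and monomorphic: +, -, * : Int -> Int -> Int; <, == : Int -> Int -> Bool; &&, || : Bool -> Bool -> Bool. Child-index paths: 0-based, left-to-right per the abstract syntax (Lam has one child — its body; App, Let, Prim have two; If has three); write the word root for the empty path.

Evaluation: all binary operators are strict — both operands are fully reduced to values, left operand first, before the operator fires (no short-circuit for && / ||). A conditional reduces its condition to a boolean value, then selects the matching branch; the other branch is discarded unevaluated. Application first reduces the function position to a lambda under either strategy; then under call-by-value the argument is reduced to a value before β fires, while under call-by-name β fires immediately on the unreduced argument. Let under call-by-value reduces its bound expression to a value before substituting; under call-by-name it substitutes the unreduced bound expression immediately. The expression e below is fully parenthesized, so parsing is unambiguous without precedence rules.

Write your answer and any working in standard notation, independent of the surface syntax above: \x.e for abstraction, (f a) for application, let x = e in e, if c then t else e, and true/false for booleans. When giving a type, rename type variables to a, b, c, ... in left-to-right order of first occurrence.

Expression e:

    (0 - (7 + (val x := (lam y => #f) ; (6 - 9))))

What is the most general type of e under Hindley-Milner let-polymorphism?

Answer: Int

Trace:
  unify Int ~ Int
  unify Int ~ Int
\y._ : a -> Bool
let x : forall. a -> Bool
  unify Int ~ Int
  unify Int ~ Int
  unify Int ~ Int
  unify Int ~ Int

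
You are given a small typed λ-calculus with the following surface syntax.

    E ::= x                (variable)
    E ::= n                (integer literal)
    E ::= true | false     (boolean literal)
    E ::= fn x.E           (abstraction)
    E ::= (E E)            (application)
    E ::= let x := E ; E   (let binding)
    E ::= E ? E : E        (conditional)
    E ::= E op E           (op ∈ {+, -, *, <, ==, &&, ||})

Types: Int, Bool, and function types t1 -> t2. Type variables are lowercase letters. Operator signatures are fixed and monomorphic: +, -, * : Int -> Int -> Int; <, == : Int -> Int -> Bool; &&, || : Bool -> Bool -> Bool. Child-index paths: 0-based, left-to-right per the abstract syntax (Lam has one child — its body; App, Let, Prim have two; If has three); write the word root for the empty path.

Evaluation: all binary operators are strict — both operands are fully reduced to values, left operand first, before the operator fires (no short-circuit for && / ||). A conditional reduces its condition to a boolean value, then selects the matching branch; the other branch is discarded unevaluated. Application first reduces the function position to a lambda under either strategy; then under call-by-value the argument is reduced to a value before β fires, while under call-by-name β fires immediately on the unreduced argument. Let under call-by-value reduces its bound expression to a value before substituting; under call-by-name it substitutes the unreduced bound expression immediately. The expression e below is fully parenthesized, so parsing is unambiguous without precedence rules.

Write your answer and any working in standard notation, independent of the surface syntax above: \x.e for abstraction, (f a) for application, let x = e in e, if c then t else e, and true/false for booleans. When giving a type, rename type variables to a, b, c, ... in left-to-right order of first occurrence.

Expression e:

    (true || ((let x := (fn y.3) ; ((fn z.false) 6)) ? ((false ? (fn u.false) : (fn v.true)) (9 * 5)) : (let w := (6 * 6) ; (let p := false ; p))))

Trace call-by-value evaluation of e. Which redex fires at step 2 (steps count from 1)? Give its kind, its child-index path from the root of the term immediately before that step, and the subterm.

Answer: beta at 1.0 : ((\z.false) 6)

Working:
step 0: (true || (if (let x = (\y.3) in ((\z.false) 6)) then ((if false then (\u.false) else (\v.true)) (9 * 5)) else (let w = (6 * 6) in (let p = false in p))))
step 1: [let@1.0] (true || (if ((\z.false) 6) then ((if false then (\u.false) else (\v.true)) (9 * 5)) else (let w = (6 * 6) in (let p = false in p))))
step 2: [beta@1.0] (true || (if false then ((if false then (\u.false) else (\v.true)) (9 * 5)) else (let w = (6 * 6) in (let p = false in p))))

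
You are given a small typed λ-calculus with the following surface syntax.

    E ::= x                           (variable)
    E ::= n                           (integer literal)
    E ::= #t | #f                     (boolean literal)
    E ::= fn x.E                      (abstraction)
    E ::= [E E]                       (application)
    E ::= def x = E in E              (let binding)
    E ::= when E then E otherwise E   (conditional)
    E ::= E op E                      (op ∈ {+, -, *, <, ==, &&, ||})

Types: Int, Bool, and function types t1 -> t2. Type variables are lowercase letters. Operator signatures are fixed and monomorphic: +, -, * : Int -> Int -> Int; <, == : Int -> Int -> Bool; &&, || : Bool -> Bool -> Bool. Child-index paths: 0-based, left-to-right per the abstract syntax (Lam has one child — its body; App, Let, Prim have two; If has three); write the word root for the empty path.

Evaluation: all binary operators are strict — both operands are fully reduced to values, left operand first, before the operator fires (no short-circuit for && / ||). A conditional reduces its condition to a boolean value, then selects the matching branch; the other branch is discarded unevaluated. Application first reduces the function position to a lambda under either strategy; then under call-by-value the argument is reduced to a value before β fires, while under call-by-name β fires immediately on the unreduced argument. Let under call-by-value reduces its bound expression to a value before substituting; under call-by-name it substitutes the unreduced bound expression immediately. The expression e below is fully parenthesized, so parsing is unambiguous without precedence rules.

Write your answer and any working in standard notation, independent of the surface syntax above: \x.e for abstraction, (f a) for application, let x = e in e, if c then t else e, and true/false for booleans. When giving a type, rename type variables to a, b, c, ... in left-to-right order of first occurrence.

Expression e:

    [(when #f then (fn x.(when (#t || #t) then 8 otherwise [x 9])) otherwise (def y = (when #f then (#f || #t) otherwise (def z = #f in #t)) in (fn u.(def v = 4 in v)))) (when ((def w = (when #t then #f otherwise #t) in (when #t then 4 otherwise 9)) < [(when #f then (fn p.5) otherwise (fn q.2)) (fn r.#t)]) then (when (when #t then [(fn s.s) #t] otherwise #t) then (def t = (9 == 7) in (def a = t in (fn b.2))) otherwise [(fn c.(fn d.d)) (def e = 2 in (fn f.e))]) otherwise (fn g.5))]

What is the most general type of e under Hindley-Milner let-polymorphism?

Working:
  unify Bool ~ Bool
  unify Bool ~ Bool
  unify Bool ~ Bool
  unify Bool ~ Bool
x : a
  unify a ~ Int -> b
_ _ : b
  unify Int ~ b
\x._ : (Int -> Int) -> Int
  unify Bool ~ Bool
  unify Bool ~ Bool
  unify Bool ~ Bool
let z : Bool
  unify Bool ~ Bool
let y : Bool
let v : Int
v : Int
\u._ : c -> Int
  unify (Int -> Int) -> Int ~ c -> Int
  unify Int -> Int ~ c
  unify Int ~ Int
  unify Bool ~ Bool
  unify Bool ~ Bool
let w : Bool
  unify Bool ~ Bool
  unify Int ~ Int
  unify Int ~ Int
  unify Bool ~ Bool
\p._ : d -> Int
\q._ : e -> Int
  unify d -> Int ~ e -> Int
  unify d ~ e
  unify Int ~ Int
\r._ : f -> Bool
  unify e -> Int ~ (f -> Bool) -> g
  unify e ~ f -> Bool
  unify Int ~ g
_ _ : Int
  unify Int ~ Int
  unify Bool ~ Bool
  unify Bool ~ Bool
s : h
\s._ : h -> h
  unify h -> h ~ Bool -> i
  unify h ~ Bool
  unify Bool ~ i
_ _ : Bool
  unify Bool ~ Bool
  unify Bool ~ Bool
  unify Int ~ Int
  unify Int ~ Int
let t : Bool
t : Bool
let a : Bool
\b._ : j -> Int
d : l
\d._ : l -> l
\c._ : k -> l -> l
let e : Int
e : Int
\f._ : m -> Int
  unify k -> l -> l ~ (m -> Int) -> n
  unify k ~ m -> Int
  unify l -> l ~ n
_ _ : l -> l
  unify j -> Int ~ l -> l
  unify j ~ l
  unify Int ~ l
\g._ : o -> Int
  unify Int -> Int ~ o -> Int
  unify Int ~ o
  unify Int ~ Int
  unify (Int -> Int) -> Int ~ (Int -> Int) -> p
  unify Int -> Int ~ Int -> Int
  unify Int ~ Int
  unify Int ~ Int
  unify Int ~ p
_ _ : Int

Answer: Int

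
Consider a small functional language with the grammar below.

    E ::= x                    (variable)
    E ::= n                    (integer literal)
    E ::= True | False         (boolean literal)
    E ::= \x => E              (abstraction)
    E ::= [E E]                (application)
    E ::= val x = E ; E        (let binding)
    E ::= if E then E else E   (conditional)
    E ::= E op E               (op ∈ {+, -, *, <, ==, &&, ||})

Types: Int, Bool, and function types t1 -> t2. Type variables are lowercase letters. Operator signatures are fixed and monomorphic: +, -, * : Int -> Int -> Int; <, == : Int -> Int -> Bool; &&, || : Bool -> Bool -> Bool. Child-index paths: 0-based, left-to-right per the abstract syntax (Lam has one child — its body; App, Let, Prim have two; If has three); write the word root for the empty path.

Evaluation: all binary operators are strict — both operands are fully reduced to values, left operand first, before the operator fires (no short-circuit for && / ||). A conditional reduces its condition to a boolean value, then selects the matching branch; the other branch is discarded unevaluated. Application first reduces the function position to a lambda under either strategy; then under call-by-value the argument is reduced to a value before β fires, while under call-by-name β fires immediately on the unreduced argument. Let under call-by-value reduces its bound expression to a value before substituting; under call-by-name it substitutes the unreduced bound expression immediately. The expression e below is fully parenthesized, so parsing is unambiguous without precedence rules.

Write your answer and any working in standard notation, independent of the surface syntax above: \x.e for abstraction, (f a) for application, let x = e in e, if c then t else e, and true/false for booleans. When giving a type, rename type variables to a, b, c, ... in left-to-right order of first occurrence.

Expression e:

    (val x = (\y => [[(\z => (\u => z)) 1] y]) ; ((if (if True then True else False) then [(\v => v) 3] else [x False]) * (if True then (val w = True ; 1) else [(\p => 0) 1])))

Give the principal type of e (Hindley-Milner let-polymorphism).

Derivation:
z : b
\u._ : c -> b
\z._ : b -> c -> b
  unify b -> c -> b ~ Int -> d
  unify b ~ Int
  unify c -> Int ~ d
_ _ : c -> Int
y : a
  unify c -> Int ~ a -> e
  unify c ~ a
  unify Int ~ e
_ _ : Int
\y._ : a -> Int
let x : forall. a -> Int
  unify Bool ~ Bool
  unify Bool ~ Bool
  unify Bool ~ Bool
v : f
\v._ : f -> f
  unify f -> f ~ Int -> g
  unify f ~ Int
  unify Int ~ g
_ _ : Int
x : h -> Int
  unify h -> Int ~ Bool -> i
  unify h ~ Bool
  unify Int ~ i
_ _ : Int
  unify Int ~ Int
  unify Int ~ Int
  unify Bool ~ Bool
let w : Bool
\p._ : j -> Int
  unify j -> Int ~ Int -> k
  unify j ~ Int
  unify Int ~ k
_ _ : Int
  unify Int ~ Int
  unify Int ~ Int

Answer: Int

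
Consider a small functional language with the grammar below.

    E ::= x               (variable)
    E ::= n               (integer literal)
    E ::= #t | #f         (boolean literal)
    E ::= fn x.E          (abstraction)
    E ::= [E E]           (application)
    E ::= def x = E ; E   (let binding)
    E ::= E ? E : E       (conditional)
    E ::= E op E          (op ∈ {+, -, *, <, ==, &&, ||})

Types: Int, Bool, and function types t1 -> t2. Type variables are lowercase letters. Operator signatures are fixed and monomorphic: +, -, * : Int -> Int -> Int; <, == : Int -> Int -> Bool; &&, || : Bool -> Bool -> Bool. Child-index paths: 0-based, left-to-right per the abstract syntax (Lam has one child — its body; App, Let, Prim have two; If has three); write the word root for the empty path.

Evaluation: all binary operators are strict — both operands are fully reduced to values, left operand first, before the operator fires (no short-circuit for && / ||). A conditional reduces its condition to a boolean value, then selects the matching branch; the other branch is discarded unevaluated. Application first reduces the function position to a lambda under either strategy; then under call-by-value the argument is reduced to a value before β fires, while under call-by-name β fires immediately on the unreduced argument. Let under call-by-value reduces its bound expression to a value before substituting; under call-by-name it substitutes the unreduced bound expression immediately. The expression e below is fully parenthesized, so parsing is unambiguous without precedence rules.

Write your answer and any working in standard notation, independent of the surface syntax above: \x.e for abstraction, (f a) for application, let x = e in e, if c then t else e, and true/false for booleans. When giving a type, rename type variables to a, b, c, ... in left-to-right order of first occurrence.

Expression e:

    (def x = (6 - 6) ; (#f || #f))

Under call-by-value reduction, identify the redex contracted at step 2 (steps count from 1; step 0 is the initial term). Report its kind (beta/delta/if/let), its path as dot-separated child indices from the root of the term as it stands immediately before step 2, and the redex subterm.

Working:
step 0: (let x = (6 - 6) in (false || false))
step 1: [delta@0] (let x = 0 in (false || false))
step 2: [let@root] (false || false)

Answer: let at root : (let x = 0 in (false || false))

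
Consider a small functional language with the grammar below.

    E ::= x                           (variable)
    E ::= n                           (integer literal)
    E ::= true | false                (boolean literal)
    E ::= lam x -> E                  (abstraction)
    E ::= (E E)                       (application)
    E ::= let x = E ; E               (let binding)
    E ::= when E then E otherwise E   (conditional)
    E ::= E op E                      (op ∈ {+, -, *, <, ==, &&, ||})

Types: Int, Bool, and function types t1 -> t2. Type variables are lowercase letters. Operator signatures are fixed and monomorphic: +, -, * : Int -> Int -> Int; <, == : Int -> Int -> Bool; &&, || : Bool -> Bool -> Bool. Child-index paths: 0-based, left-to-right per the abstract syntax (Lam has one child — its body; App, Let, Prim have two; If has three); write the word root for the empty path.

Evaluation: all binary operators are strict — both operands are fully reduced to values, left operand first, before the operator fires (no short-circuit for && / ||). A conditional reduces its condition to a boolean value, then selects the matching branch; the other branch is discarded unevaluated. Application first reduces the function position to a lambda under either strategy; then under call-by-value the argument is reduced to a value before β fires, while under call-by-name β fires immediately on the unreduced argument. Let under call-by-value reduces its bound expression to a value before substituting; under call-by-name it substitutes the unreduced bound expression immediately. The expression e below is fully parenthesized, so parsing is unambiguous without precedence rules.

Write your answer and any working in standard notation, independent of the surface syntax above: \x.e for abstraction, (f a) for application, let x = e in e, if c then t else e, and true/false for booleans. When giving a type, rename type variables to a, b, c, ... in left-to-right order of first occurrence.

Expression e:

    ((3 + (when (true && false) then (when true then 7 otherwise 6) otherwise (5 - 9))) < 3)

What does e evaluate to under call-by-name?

Answer: true

Derivation:
step 0: ((3 + (if (true && false) then (if true then 7 else 6) else (5 - 9))) < 3)
step 1: [delta@0.1.0] ((3 + (if false then (if true then 7 else 6) else (5 - 9))) < 3)
step 2: [if@0.1] ((3 + (5 - 9)) < 3)
step 3: [delta@0.1] ((3 + -4) < 3)
step 4: [delta@0] (-1 < 3)
step 5: [delta@root] true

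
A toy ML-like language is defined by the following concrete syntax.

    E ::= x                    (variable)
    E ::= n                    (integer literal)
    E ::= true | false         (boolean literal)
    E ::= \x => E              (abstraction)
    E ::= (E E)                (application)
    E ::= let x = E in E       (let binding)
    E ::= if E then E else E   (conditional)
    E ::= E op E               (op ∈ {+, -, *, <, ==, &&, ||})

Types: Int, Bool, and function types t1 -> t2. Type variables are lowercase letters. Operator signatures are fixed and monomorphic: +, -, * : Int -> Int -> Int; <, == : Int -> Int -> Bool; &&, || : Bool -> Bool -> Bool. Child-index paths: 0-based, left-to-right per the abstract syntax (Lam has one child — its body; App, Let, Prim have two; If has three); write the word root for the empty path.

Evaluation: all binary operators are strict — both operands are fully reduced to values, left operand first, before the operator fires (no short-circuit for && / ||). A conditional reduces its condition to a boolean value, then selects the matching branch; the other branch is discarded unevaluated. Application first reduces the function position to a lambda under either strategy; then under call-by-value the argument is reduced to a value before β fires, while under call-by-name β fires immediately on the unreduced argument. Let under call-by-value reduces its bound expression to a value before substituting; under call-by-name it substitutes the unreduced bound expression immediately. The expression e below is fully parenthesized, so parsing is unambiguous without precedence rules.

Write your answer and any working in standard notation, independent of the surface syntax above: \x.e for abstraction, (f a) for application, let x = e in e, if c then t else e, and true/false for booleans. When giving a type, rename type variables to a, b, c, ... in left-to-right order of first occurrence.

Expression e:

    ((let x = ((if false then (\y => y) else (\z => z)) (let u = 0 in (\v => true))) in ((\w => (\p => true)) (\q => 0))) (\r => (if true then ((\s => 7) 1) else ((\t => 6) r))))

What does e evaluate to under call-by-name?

Answer: true

Trace:
step 0: ((let x = ((if false then (\y.y) else (\z.z)) (let u = 0 in (\v.true))) in ((\w.(\p.true)) (\q.0))) (\r.(if true then ((\s.7) 1) else ((\t.6) r))))
step 1: [let@0] (((\w.(\p.true)) (\q.0)) (\r.(if true then ((\s.7) 1) else ((\t.6) r))))
step 2: [beta@0] ((\p.true) (\r.(if true then ((\s.7) 1) else ((\t.6) r))))
step 3: [beta@root] true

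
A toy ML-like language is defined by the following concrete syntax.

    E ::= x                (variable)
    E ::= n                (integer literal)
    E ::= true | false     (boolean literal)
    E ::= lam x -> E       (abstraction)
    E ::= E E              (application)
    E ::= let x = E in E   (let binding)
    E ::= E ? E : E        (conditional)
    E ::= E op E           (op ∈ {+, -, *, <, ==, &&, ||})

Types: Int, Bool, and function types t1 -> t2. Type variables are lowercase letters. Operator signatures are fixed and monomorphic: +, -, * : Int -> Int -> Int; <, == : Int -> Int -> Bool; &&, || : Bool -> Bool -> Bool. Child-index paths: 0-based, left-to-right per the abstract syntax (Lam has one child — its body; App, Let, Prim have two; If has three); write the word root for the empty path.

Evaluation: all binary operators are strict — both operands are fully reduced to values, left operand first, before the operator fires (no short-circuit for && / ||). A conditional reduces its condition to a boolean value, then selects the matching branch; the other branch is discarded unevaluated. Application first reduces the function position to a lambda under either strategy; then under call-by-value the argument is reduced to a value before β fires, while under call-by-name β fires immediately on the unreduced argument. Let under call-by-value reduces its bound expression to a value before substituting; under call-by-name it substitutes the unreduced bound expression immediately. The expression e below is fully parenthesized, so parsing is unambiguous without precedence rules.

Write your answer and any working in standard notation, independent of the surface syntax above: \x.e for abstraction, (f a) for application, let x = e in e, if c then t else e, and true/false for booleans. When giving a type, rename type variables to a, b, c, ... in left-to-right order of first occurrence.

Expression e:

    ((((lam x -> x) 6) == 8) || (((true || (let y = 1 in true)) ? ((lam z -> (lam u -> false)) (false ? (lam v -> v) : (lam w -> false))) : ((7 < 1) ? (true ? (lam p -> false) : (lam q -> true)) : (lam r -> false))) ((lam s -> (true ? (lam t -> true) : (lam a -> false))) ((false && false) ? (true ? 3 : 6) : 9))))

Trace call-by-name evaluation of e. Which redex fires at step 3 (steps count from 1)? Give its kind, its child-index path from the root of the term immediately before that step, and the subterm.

Answer: let at 1.0.0.1 : (let y = 1 in true)

Trace:
step 0: ((((\x.x) 6) == 8) || ((if (true || (let y = 1 in true)) then ((\z.(\u.false)) (if false then (\v.v) else (\w.false))) else (if (7 < 1) then (if true then (\p.false) else (\q.true)) else (\r.false))) ((\s.(if true then (\t.true) else (\a.false))) (if (false && false) then (if true then 3 else 6) else 9))))
step 1: [beta@0.0] ((6 == 8) || ((if (true || (let y = 1 in true)) then ((\z.(\u.false)) (if false then (\v.v) else (\w.false))) else (if (7 < 1) then (if true then (\p.false) else (\q.true)) else (\r.false))) ((\s.(if true then (\t.true) else (\a.false))) (if (false && false) then (if true then 3 else 6) else 9))))
step 2: [delta@0] (false || ((if (true || (let y = 1 in true)) then ((\z.(\u.false)) (if false then (\v.v) else (\w.false))) else (if (7 < 1) then (if true then (\p.false) else (\q.true)) else (\r.false))) ((\s.(if true then (\t.true) else (\a.false))) (if (false && false) then (if true then 3 else 6) else 9))))
step 3: [let@1.0.0.1] (false || ((if (true || true) then ((\z.(\u.false)) (if false then (\v.v) else (\w.false))) else (if (7 < 1) then (if true then (\p.false) else (\q.true)) else (\r.false))) ((\s.(if true then (\t.true) else (\a.false))) (if (false && false) then (if true then 3 else 6) else 9))))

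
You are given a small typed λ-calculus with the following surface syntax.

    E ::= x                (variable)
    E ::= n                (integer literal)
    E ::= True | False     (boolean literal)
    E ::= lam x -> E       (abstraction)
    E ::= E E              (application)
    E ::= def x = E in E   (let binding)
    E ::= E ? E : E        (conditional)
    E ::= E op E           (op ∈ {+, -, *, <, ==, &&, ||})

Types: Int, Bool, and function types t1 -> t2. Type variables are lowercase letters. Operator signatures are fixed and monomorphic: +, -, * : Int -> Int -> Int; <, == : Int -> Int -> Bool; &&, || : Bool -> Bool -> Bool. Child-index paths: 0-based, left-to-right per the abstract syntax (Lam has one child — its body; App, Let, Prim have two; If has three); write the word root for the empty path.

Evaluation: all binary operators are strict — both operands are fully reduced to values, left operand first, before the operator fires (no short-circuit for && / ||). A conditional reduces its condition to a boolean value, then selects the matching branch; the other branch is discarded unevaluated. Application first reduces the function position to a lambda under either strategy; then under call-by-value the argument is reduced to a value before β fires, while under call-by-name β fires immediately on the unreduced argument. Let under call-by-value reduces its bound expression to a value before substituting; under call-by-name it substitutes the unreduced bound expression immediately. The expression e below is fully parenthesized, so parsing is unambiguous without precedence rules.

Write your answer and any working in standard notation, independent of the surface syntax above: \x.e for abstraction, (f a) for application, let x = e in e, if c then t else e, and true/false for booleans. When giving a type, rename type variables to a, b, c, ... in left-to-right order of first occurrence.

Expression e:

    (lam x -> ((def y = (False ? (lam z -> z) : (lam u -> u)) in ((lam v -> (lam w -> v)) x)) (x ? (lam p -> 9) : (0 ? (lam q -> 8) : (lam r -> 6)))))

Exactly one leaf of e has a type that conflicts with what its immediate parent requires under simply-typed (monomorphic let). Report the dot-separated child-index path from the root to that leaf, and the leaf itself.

Trace:
  unify Bool ~ Bool
z : b
\z._ : b -> b
u : c
\u._ : c -> c
  unify b -> b ~ c -> c
  unify b ~ c
  unify c ~ c
let y : c -> c
v : d
\w._ : e -> d
\v._ : d -> e -> d
x : a
  unify d -> e -> d ~ a -> f
  unify d ~ a
  unify e -> a ~ f
_ _ : e -> a
x : a
  unify a ~ Bool
\p._ : g -> Int
  unify Int ~ Bool
  FAIL: mismatch Int ~ Bool

Answer: 0.1.2.0 : 0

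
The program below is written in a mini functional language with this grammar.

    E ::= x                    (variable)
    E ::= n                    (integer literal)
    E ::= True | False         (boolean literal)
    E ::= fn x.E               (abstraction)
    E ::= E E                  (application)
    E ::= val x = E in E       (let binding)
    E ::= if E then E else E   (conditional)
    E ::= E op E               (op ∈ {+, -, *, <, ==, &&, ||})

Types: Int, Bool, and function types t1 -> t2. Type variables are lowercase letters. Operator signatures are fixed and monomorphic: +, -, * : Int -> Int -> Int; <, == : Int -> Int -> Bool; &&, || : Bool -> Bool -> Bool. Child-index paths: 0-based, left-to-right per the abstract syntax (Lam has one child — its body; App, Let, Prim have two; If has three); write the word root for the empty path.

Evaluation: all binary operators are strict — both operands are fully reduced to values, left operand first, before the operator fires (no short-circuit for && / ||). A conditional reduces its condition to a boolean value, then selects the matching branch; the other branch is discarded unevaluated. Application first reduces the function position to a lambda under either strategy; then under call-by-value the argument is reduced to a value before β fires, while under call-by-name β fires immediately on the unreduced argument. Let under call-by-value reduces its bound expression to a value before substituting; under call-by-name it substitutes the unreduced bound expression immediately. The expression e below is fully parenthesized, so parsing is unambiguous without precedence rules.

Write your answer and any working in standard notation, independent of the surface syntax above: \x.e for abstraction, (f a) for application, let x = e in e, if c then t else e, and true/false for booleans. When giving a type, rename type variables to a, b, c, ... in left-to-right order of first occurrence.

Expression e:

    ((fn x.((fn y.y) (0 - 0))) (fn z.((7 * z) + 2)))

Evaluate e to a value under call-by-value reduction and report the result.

Answer: 0

Trace:
step 0: ((\x.((\y.y) (0 - 0))) (\z.((7 * z) + 2)))
step 1: [beta@root] ((\y.y) (0 - 0))
step 2: [delta@1] ((\y.y) 0)
step 3: [beta@root] 0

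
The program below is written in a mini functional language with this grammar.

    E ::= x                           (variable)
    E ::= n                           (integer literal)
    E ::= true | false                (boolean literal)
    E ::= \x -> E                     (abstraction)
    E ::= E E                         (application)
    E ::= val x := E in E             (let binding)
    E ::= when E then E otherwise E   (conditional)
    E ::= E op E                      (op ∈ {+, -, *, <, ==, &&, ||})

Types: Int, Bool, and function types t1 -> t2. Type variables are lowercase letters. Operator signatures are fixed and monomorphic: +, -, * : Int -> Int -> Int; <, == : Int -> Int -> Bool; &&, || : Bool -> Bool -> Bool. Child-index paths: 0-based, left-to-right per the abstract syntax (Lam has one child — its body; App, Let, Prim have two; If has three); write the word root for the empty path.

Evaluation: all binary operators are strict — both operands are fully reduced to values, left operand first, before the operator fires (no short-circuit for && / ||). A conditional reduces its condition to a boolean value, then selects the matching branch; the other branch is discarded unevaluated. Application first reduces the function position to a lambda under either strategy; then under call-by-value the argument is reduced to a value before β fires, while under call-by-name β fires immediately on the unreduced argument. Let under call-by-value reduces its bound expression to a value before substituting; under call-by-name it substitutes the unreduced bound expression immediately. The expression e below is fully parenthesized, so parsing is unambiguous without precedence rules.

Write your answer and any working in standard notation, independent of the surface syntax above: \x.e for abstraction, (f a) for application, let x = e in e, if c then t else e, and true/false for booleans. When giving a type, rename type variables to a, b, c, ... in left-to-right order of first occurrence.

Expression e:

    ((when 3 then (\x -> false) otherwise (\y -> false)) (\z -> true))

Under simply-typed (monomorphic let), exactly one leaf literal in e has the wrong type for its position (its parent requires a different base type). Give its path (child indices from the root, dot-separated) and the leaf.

Answer: 0.0 : 3

Working:
  unify Int ~ Bool
  FAIL: mismatch Int ~ Bool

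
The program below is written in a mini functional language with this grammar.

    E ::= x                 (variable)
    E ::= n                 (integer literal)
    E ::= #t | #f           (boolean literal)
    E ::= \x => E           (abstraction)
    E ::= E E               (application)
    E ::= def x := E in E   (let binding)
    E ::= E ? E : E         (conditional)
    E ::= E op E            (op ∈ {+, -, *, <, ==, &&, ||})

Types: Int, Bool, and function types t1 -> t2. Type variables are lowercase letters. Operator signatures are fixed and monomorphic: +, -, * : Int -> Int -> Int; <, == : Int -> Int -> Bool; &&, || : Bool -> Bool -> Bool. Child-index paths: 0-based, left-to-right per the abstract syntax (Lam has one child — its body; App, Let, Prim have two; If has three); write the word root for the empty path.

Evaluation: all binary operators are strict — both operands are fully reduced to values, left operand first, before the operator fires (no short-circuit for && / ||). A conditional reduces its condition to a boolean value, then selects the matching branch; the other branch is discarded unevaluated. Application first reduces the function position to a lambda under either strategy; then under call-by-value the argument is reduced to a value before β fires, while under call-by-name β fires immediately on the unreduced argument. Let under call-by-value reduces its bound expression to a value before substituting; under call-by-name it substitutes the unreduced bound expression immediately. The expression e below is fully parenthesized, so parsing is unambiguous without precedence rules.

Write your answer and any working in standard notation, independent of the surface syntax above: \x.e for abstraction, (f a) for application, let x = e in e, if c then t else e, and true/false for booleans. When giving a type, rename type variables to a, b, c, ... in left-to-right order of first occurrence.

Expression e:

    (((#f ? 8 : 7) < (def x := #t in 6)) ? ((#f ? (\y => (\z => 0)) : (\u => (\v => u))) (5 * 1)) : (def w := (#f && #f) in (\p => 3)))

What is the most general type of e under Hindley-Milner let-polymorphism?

Answer: a -> Int

Trace:
  unify Bool ~ Bool
  unify Int ~ Int
  unify Int ~ Int
let x : Bool
  unify Int ~ Int
  unify Bool ~ Bool
  unify Bool ~ Bool
\z._ : b -> Int
\y._ : a -> b -> Int
u : c
\v._ : d -> c
\u._ : c -> d -> c
  unify a -> b -> Int ~ c -> d -> c
  unify a ~ c
  unify b -> Int ~ d -> c
  unify b ~ d
  unify Int ~ c
  unify Int ~ Int
  unify Int ~ Int
  unify Int -> d -> Int ~ Int -> e
  unify Int ~ Int
  unify d -> Int ~ e
_ _ : d -> Int
  unify Bool ~ Bool
  unify Bool ~ Bool
let w : Bool
\p._ : f -> Int
  unify d -> Int ~ f -> Int
  unify d ~ f
  unify Int ~ Int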